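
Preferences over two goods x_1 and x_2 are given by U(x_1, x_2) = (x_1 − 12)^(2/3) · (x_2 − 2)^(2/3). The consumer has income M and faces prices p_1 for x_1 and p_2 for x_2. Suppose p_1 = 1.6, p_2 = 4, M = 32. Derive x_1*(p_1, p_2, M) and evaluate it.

x_1* = 13.5

After buying the subsistence bundle (12, 2), a share 0.5 of the remaining income goes to x_1: x_1* = 12 + 0.5·(M − 12p_1 − 2p_2)/p_1.
Discretionary income = 32 − 12·1.6 − 2·4 = 4.8; x_1* = 12 + 0.5·4.8/1.6 = 13.5.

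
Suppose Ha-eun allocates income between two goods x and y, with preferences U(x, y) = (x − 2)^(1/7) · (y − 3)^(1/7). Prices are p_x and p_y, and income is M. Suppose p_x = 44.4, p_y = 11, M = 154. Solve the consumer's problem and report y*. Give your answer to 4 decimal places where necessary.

y* = 4.4636

MRS = (y−3)/(x−2). Tangency with p_x/p_y gives y−3 = (p_x/p_y)·(x−2).
Substituting into the budget: x* = 2 + 0.5·(M − 2·p_x − 3·p_y)/p_x, and y* = 3 + 0.5·(…)/p_y.
Discretionary income = 154 − 2·44.4 − 3·11 = 32.2; y* = 3 + 0.5·32.2/11 = 4.4636.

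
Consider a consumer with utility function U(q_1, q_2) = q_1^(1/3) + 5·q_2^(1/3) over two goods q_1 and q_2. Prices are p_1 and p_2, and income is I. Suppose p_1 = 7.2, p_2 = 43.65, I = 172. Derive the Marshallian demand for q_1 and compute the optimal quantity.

From the CES first-order condition, (1/5)·(q_2/q_1)^(2/3) = p_1/p_2.
Solve for the ratio: q_2/q_1 = [5·p_1/p_2]^(1.5).
Substitute q_2 = (q_2/q_1)·q_1 into the budget: q_1* = I/(p_1 + p_2·(q_2/q_1)).
Numerically q_2/q_1 = 0.748992, so q_1* = 172/(7.2 + 43.65·0.748992) = 4.3115.

q_1* = 4.3115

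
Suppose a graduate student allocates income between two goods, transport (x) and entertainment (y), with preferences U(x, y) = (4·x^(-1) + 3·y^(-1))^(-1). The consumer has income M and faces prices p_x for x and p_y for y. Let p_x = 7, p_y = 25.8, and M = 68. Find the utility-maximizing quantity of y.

y* = 1.6458

Numerically y/x = 0.451097, so x* = 68/(7 + 25.8·0.451097) = 3.6484 and y* = 0.451097·3.6484 = 1.6458.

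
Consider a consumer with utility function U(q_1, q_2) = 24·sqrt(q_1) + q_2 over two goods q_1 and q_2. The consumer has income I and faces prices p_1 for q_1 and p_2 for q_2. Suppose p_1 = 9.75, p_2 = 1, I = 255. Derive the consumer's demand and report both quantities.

q_1* = 1.5148, q_2* = 240.2308

Solve: √q_1 = 12·p_2/p_1, so q_1*(p_1,p_2) = (12·p_2/p_1)², and q_2* = (I − p_1·q_1*)/p_2.
Plugging in: q_1* = (12·1/9.75)² = 1.5148, q_2* = 240.2308.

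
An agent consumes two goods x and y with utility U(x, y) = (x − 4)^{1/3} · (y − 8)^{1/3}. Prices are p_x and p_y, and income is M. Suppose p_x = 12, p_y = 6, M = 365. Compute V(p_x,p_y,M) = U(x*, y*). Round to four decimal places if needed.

V = 6.3101

Let x' = x−4, y' = y−8. MRS = y'/x' = p_x/p_y.
Substituting into the budget: x* = 4 + 0.5·(M − 4·p_x − 8·p_y)/p_x, and y* = 8 + 0.5·(…)/p_y.
Discretionary income = 365 − 4·12 − 8·6 = 269; x* = 4 + 0.5·269/12 = 15.2083; y* = 8 + 0.5·269/6 = 30.4167.
Utility at the optimum: U(15.2083, 30.4167) = 6.3101.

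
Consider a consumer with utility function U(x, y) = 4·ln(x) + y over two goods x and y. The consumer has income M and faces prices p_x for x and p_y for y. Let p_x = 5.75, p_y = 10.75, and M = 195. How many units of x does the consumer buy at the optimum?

x* = 7.4783

MU_x = 4/x, MU_y = 1. Tangency: 4/x = p_x/p_y.
So x*(p_x,p_y) = 4·p_y/p_x, independent of income; and y* = (M − 4·p_y)/p_y.
At the given prices: x* = 4·10.75/5.75 = 7.4783.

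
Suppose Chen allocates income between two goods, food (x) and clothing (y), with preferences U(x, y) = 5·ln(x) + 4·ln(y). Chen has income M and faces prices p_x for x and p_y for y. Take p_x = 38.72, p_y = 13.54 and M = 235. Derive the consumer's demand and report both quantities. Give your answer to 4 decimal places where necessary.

x* = 3.3718, y* = 7.7138

The MRS is (5/4)·y/x. Set MRS = p_x/p_y.
So 5·p_y·y = 4·p_x·x; combined with the budget, a share 5/9 of income goes to x.
Demand: x*(p_x,p_y,M) = 5/9·M/p_x and y* = 4/9·M/p_y.
At p_x=38.72, p_y=13.54, M=235: x* = 5/9·235/38.72 = 3.3718, y* = 7.7138.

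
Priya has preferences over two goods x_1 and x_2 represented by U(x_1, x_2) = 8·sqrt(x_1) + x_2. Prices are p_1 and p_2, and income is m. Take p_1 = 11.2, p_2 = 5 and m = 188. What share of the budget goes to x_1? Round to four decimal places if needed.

share on x_1 = 0.19

MU_x_1 = 4/√x_1, MU_x_2 = 1. Tangency: 4/√x_1 = p_1/p_2.
Thus x_1* = (4·p_2/p_1)² — independent of m — with the rest of income spent on x_2.
Plugging in: x_1* = (4·5/11.2)² = 3.1888, x_2* = 30.4571.
Expenditure on x_1: 11.2·3.1888 = 35.7143; share = 0.19.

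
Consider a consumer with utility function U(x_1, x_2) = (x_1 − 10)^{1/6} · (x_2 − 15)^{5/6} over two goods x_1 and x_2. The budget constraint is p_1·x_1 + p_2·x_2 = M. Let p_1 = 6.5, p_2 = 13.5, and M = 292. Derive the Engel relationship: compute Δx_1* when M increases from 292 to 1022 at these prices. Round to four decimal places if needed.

Discretionary income = 292 − 10·6.5 − 15·13.5 = 24.5; x_1* = 10 + 1/6·24.5/6.5 = 10.6282.
At M' = 1022: x_1* = 29.3462. Change: 29.3462 − 10.6282 = 18.7179.

Δx_1* = 18.7179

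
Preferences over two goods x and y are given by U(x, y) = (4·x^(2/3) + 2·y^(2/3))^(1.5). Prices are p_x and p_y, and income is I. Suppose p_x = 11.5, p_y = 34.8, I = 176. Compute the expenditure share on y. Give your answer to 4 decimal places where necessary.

MU_x ∝ 4·x^(-1/3), MU_y ∝ 2·y^(-1/3), so MRS = 2·(y/x)^(1/3) = p_x/p_y.
Hence y/x = ((1/2)·p_x/p_y)^(1/(1/3)), i.e. raised to the 3 power.
With the ratio pinned down, the budget gives x* = I/(p_x + p_y·(y/x)) and y* = (y/x)·x*.
Numerically y/x = 0.004511, so x* = 176/(11.5 + 34.8·0.004511) = 15.0982 and y* = 0.004511·15.0982 = 0.0681.
Expenditure on y: 34.8·0.0681 = 2.3701; share = 0.0135.

share on y = 0.0135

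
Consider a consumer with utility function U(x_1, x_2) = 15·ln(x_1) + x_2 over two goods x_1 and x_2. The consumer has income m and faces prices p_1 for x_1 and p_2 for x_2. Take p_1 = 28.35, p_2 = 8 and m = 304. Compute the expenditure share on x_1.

share on x_1 = 0.3947

So x_1*(p_1,p_2) = 15·p_2/p_1, independent of income; and x_2* = (m − 15·p_2)/p_2.
At the given prices: x_1* = 15·8/28.35 = 4.2328, and x_2* = 23.
Expenditure on x_1: 28.35·4.2328 = 120; share = 0.3947.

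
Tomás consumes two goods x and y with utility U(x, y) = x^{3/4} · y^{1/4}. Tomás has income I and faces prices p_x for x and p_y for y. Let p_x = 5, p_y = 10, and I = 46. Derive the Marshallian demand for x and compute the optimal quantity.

x* = 6.9

At p_x=5, p_y=10, I=46: x* = 0.75·46/5 = 6.9.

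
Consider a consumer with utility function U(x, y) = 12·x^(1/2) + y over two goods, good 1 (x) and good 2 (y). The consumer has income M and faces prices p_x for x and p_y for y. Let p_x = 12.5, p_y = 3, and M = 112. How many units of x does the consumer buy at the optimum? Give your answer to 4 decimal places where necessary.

Set MRS = p_x/p_y: 6·x^(−1/2) = p_x/p_y.
Thus x* = (6·p_y/p_x)² — independent of M — with the rest of income spent on y.
Plugging in: x* = (6·3/12.5)² = 2.0736.

x* = 2.0736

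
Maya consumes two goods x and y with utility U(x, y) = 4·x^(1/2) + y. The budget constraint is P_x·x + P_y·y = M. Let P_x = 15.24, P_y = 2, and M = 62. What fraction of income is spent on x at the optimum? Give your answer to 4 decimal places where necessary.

Set MRS = P_x/P_y: 2·x^(−1/2) = P_x/P_y.
Solve: √x = 2·P_y/P_x, so x*(P_x,P_y) = (2·P_y/P_x)², and y* = (M − P_x·x*)/P_y.
Plugging in: x* = (2·2/15.24)² = 0.0689, y* = 30.4751.
Expenditure on x: 15.24·0.0689 = 1.0499; share = 0.0169.

share on x = 0.0169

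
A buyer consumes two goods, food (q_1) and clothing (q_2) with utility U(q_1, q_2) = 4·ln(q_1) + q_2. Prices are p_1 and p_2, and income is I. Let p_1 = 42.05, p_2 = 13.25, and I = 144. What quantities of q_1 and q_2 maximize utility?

MU_q_1 = 4/q_1, MU_q_2 = 1. Tangency: 4/q_1 = p_1/p_2.
So q_1*(p_1,p_2) = 4·p_2/p_1, independent of income; and q_2* = (I − 4·p_2)/p_2.
At the given prices: q_1* = 4·13.25/42.05 = 1.2604, and q_2* = 6.8679.

q_1* = 1.2604, q_2* = 6.8679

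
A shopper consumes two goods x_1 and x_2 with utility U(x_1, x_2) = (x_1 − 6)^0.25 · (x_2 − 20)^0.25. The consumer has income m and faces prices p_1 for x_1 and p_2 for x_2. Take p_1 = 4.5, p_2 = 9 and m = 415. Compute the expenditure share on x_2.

share on x_2 = 0.6843

Let x_1' = x_1−6, x_2' = x_2−20. MRS = x_2'/x_1' = p_1/p_2.
Substituting into the budget: x_1* = 6 + 0.5·(m − 6·p_1 − 20·p_2)/p_1, and x_2* = 20 + 0.5·(…)/p_2.
Discretionary income = 415 − 6·4.5 − 20·9 = 208; x_1* = 6 + 0.5·208/4.5 = 29.1111; x_2* = 20 + 0.5·208/9 = 31.5556.
Expenditure on x_2: 9·31.5556 = 284; share = 0.6843.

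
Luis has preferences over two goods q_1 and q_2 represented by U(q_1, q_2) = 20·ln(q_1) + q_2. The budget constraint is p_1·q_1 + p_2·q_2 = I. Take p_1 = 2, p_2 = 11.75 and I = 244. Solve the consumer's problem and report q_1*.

q_1* = 117.5

Set MRS = p_1/p_2: (20/q_1)/1 = p_1/p_2.
So q_1*(p_1,p_2) = 20·p_2/p_1, independent of income; and q_2* = (I − 20·p_2)/p_2.
At the given prices: q_1* = 20·11.75/2 = 117.5.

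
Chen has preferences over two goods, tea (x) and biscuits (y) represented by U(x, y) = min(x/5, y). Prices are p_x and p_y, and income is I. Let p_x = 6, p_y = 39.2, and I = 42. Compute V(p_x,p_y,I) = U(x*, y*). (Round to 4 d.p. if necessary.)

V = 0.6069

With perfect complements, no substitution: consume in ratio x:y = 5:1.
Budget: p_x·x + p_y·(1/5)·x = I, so (5·p_x + p_y)·x = 5·I.
Demand: x*(p_x,p_y,I) = 5·I/(5·p_x + p_y), y* = I/(5·p_x + p_y).
Here 5·6 + 39.2 = 69.2, giving x* = 3.0347 and y* = 0.6069.
Utility at the optimum: U(3.0347, 0.6069) = 0.6069.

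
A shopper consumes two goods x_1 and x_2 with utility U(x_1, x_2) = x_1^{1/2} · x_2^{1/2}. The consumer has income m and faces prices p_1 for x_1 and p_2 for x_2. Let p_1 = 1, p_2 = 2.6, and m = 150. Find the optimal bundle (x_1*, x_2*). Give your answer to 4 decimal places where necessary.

MU_x_1/MU_x_2 = (0.5·x_2)/(0.5·x_1); tangency sets this equal to p_1/p_2.
Rearranging, p_2·x_2 = p_1·x_1. Substituting into the budget gives p_1·x_1·(1 + 1) = m.
Demand: x_1*(p_1,p_2,m) = 0.5·m/p_1 and x_2* = 0.5·m/p_2.
At p_1=1, p_2=2.6, m=150: x_1* = 0.5·150/1 = 75, x_2* = 28.8462.

x_1* = 75, x_2* = 28.8462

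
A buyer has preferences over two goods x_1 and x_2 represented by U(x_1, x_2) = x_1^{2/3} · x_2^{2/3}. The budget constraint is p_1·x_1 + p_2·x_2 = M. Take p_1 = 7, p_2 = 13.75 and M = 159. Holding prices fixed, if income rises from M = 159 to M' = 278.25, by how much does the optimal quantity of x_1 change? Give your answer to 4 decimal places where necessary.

MU_x_1/MU_x_2 = (2/3·x_2)/(2/3·x_1); tangency sets this equal to p_1/p_2.
Rearranging, p_2·x_2 = p_1·x_1. Substituting into the budget gives p_1·x_1·(1 + 1) = M.
Demand: x_1*(p_1,p_2,M) = 0.5·M/p_1 and x_2* = 0.5·M/p_2.
At p_1=7, p_2=13.75, M=159: x_1* = 0.5·159/7 = 11.3571.
At M' = 278.25: x_1* = 19.875. Change: 19.875 − 11.3571 = 8.5179.

Δx_1* = 8.5179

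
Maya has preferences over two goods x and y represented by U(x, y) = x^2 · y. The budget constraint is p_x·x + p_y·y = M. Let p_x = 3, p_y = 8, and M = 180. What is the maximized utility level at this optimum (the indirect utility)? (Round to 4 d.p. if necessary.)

V = 12000

The MRS is 2·y/x. Set MRS = p_x/p_y.
Rearranging, p_y·y = (1/2)·p_x·x. Substituting into the budget gives p_x·x·(1 + (1/2)) = M.
Demand: x*(p_x,p_y,M) = 2/3·M/p_x and y* = 1/3·M/p_y.
At p_x=3, p_y=8, M=180: x* = 2/3·180/3 = 40, y* = 7.5.
Utility at the optimum: U(40, 7.5) = 12000.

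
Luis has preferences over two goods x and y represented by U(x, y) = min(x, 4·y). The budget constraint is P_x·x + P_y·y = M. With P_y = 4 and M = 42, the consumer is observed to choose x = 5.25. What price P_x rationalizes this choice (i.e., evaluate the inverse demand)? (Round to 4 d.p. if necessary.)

Leontief preferences: the optimum is at the kink where x/4 = y/1, i.e. y = (1/4)·x.
Budget: P_x·x + P_y·(1/4)·x = M, so (4·P_x + P_y)·x = 4·M.
Demand: x*(P_x,P_y,M) = 4·M/(4·P_x + P_y), y* = M/(4·P_x + P_y).
Set x* = 5.25 in the demand function and solve for P_x: P_x = 7.

P_x = 7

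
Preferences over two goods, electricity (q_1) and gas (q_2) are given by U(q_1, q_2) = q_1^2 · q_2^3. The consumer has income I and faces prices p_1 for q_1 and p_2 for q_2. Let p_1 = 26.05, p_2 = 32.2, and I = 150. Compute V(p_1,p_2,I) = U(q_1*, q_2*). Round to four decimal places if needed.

MU_q_1/MU_q_2 = (2·q_2)/(3·q_1); tangency sets this equal to p_1/p_2.
Rearranging, p_2·q_2 = (3/2)·p_1·q_1. Substituting into the budget gives p_1·q_1·(1 + (3/2)) = I.
Demand: q_1*(p_1,p_2,I) = 0.4·I/p_1 and q_2* = 0.6·I/p_2.
At p_1=26.05, p_2=32.2, I=150: q_1* = 0.4·150/26.05 = 2.3033, q_2* = 2.795.
Utility at the optimum: U(2.3033, 2.795) = 115.8369.

V = 115.8369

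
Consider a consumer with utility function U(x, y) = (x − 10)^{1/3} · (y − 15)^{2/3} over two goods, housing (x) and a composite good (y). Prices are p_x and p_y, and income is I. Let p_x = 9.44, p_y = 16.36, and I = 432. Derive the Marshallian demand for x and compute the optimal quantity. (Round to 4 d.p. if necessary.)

x* = 13.2556

This is Cobb-Douglas in (x−10, y−15): tangency gives 1/3·p_y·(y−15) = 2/3·p_x·(x−10).
After buying the subsistence bundle (10, 15), a share 1/3 of the remaining income goes to x: x* = 10 + 1/3·(I − 10p_x − 15p_y)/p_x.
Discretionary income = 432 − 10·9.44 − 15·16.36 = 92.2; x* = 10 + 1/3·92.2/9.44 = 13.2556.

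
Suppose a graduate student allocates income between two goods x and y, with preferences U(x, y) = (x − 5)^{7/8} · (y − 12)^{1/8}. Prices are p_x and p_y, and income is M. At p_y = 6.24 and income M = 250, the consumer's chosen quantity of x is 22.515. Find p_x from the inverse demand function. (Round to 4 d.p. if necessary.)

MRS = 7·(y−12)/(x−5). Tangency with p_x/p_y gives y−12 = (1/7)·(p_x/p_y)·(x−5).
Substituting into the budget: x* = 5 + 0.875·(M − 5·p_x − 12·p_y)/p_x, and y* = 12 + 0.125·(…)/p_y.
Set x* = 22.515 in the demand function and solve for p_x: p_x = 7.

p_x = 7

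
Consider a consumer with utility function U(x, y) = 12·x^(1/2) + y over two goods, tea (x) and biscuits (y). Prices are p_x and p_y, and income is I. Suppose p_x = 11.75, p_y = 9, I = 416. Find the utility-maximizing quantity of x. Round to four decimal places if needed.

Set MRS = p_x/p_y: 6·x^(−1/2) = p_x/p_y.
Thus x* = (6·p_y/p_x)² — independent of I — with the rest of income spent on y.
Plugging in: x* = (6·9/11.75)² = 21.1209.

x* = 21.1209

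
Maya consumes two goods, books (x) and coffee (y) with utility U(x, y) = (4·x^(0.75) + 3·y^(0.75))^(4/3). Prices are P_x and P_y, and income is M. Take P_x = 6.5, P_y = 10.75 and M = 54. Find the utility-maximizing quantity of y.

y* = 0.3284

Substitute y = (y/x)·x into the budget: x* = M/(P_x + P_y·(y/x)).
Numerically y/x = 0.042293, so x* = 54/(6.5 + 10.75·0.042293) = 7.7646 and y* = 0.042293·7.7646 = 0.3284.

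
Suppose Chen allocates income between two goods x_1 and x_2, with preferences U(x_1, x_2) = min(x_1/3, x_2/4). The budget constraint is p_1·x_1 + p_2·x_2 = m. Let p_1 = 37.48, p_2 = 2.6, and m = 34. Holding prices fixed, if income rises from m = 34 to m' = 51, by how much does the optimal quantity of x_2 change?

With perfect complements, no substitution: consume in ratio x_1:x_2 = 3:4.
Budget: p_1·x_1 + p_2·(4/3)·x_1 = m, so (3·p_1 + 4·p_2)·x_1 = 3·m.
Demand: x_1*(p_1,p_2,m) = 3·m/(3·p_1 + 4·p_2), x_2* = 4·m/(3·p_1 + 4·p_2).
Here 3·37.48 + 4·2.6 = 122.84, giving x_2* = 1.1071.
At m' = 51: x_2* = 1.6607. Change: 1.6607 − 1.1071 = 0.5536.

Δx_2* = 0.5536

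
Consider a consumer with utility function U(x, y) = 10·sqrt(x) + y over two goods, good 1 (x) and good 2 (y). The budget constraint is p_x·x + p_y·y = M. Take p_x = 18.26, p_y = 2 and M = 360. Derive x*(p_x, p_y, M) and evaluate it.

x* = 0.2999

Plugging in: x* = (5·2/18.26)² = 0.2999.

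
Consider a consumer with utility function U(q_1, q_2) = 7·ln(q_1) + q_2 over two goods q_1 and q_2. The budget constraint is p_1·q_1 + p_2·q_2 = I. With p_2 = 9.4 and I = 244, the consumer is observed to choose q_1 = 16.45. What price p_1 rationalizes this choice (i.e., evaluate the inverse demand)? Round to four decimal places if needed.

Set MRS = p_1/p_2: (7/q_1)/1 = p_1/p_2.
So q_1*(p_1,p_2) = 7·p_2/p_1, independent of income; and q_2* = (I − 7·p_2)/p_2.
Set q_1* = 16.45 in the demand function and solve for p_1: p_1 = 4.

p_1 = 4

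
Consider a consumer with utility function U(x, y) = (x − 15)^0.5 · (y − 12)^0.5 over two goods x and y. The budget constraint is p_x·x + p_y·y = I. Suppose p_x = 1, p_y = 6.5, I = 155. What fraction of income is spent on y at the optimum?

share on y = 0.7032

Let x' = x−15, y' = y−12. MRS = y'/x' = p_x/p_y.
After buying the subsistence bundle (15, 12), a share 0.5 of the remaining income goes to x: x* = 15 + 0.5·(I − 15p_x − 12p_y)/p_x.
Discretionary income = 155 − 15·1 − 12·6.5 = 62; x* = 15 + 0.5·62/1 = 46; y* = 12 + 0.5·62/6.5 = 16.7692.
Expenditure on y: 6.5·16.7692 = 109; share = 0.7032.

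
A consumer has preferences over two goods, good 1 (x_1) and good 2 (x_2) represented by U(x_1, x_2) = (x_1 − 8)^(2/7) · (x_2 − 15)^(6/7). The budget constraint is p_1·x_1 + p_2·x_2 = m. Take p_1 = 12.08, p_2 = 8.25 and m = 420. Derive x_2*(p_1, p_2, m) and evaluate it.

MRS = (1/3)·(x_2−15)/(x_1−8). Tangency with p_1/p_2 gives x_2−15 = 3·(p_1/p_2)·(x_1−8).
After buying the subsistence bundle (8, 15), a share 0.25 of the remaining income goes to x_1: x_1* = 8 + 0.25·(m − 8p_1 − 15p_2)/p_1.
Discretionary income = 420 − 8·12.08 − 15·8.25 = 199.61; x_2* = 15 + 0.75·199.61/8.25 = 33.1464.

x_2* = 33.1464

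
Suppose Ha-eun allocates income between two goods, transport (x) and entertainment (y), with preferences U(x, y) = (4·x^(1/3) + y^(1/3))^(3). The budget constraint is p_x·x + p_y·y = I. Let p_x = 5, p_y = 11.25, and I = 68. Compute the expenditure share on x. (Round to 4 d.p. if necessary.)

MRS = MU_x/MU_y = 4·(y/x)^(2/3). Set equal to p_x/p_y.
Solve for the ratio: y/x = [(1/4)·p_x/p_y]^(1.5).
Substitute y = (y/x)·x into the budget: x* = I/(p_x + p_y·(y/x)).
Numerically y/x = 0.037037, so x* = 68/(5 + 11.25·0.037037) = 12.5538 and y* = 0.037037·12.5538 = 0.465.
Expenditure on x: 5·12.5538 = 62.7692; share = 0.9231.

share on x = 0.9231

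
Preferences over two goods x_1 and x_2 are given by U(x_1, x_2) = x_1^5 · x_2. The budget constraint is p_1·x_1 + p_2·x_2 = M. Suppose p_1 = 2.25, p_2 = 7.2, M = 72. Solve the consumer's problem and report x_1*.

x_1* = 26.6667

MU_x_1/MU_x_2 = (5·x_2)/(x_1); tangency sets this equal to p_1/p_2.
So 5·p_2·x_2 = p_1·x_1; combined with the budget, a share 5/6 of income goes to x_1.
Demand: x_1*(p_1,p_2,M) = 5/6·M/p_1 and x_2* = 1/6·M/p_2.
At p_1=2.25, p_2=7.2, M=72: x_1* = 5/6·72/2.25 = 26.6667.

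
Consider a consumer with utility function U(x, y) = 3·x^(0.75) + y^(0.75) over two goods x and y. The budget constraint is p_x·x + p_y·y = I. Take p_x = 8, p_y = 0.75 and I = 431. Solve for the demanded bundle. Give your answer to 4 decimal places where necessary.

MU_x ∝ 3·x^(-0.25), MU_y ∝ y^(-0.25), so MRS = 3·(y/x)^(0.25) = p_x/p_y.
Hence y/x = ((1/3)·p_x/p_y)^(1/(0.25)), i.e. raised to the 4 power.
With the ratio pinned down, the budget gives x* = I/(p_x + p_y·(y/x)) and y* = (y/x)·x*.
Numerically y/x = 159.81954, so x* = 431/(8 + 0.75·159.81954) = 3.3708 and y* = 159.81954·3.3708 = 538.712.

x* = 3.3708, y* = 538.712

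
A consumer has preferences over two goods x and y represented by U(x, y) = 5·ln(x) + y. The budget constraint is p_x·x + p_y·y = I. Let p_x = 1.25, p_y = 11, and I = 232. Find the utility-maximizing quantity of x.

So x*(p_x,p_y) = 5·p_y/p_x, independent of income; and y* = (I − 5·p_y)/p_y.
At the given prices: x* = 5·11/1.25 = 44.

x* = 44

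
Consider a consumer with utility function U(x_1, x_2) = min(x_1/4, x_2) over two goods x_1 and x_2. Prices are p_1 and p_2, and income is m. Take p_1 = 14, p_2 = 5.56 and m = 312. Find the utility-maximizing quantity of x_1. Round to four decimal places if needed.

x_1* = 20.2729

Demand: x_1*(p_1,p_2,m) = 4·m/(4·p_1 + p_2), x_2* = m/(4·p_1 + p_2).
Here 4·14 + 5.56 = 61.56, giving x_1* = 20.2729.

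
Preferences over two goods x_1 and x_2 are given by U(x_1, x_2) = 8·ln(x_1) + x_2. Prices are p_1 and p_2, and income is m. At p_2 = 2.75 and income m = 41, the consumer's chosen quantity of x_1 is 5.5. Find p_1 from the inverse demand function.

p_1 = 4

Set MRS = p_1/p_2: (8/x_1)/1 = p_1/p_2.
So x_1*(p_1,p_2) = 8·p_2/p_1, independent of income; and x_2* = (m − 8·p_2)/p_2.
Set x_1* = 5.5 in the demand function and solve for p_1: p_1 = 4.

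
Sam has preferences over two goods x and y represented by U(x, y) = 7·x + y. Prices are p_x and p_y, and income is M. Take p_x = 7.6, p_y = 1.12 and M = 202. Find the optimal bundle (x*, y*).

Linear utility — the consumer picks whichever good has higher MU/price: 7/7.6 = 0.9211 vs 1/1.12 = 0.8929.
x gives more utility per dollar, so spend all income on x: x* = M/p_x, y* = 0.
Numerically: x* = 26.5789, y* = 0.

x* = 26.5789, y* = 0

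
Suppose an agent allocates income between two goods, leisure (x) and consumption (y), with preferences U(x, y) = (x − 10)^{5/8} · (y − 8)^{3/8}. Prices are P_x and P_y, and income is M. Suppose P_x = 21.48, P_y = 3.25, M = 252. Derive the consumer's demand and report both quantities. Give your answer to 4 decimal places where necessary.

x* = 10.3259, y* = 9.2923

Let x' = x−10, y' = y−8. MRS = (5/3)·y'/x' = P_x/P_y.
Substituting into the budget: x* = 10 + 0.625·(M − 10·P_x − 8·P_y)/P_x, and y* = 8 + 0.375·(…)/P_y.
Discretionary income = 252 − 10·21.48 − 8·3.25 = 11.2; x* = 10 + 0.625·11.2/21.48 = 10.3259; y* = 8 + 0.375·11.2/3.25 = 9.2923.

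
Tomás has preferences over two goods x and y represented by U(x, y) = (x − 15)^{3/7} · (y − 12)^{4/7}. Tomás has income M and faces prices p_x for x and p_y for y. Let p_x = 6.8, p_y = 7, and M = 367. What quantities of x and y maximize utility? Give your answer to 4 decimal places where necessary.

MRS = (3/4)·(y−12)/(x−15). Tangency with p_x/p_y gives y−12 = (4/3)·(p_x/p_y)·(x−15).
Substituting into the budget: x* = 15 + 3/7·(M − 15·p_x − 12·p_y)/p_x, and y* = 12 + 4/7·(…)/p_y.
Discretionary income = 367 − 15·6.8 − 12·7 = 181; x* = 15 + 3/7·181/6.8 = 26.4076; y* = 12 + 4/7·181/7 = 26.7755.

x* = 26.4076, y* = 26.7755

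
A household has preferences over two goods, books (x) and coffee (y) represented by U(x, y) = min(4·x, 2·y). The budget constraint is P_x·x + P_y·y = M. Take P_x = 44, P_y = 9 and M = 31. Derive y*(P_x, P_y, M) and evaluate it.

Here 2·44 + 4·9 = 124, giving y* = 1.

y* = 1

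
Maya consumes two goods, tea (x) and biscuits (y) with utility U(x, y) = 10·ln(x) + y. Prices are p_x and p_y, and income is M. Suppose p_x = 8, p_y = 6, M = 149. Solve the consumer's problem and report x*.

x* = 7.5

Set MRS = p_x/p_y: (10/x)/1 = p_x/p_y.
So x*(p_x,p_y) = 10·p_y/p_x, independent of income; and y* = (M − 10·p_y)/p_y.
At the given prices: x* = 10·6/8 = 7.5.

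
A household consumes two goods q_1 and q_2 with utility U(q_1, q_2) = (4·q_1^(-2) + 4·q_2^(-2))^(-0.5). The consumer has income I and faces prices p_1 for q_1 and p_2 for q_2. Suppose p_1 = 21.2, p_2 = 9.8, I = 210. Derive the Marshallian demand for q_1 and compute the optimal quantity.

q_1* = 6.1994

MRS = MU_q_1/MU_q_2 = (q_2/q_1)^(3). Set equal to p_1/p_2.
Hence q_2/q_1 = (p_1/p_2)^(1/(3)), i.e. raised to the 1/3 power.
Substitute q_2 = (q_2/q_1)·q_1 into the budget: q_1* = I/(p_1 + p_2·(q_2/q_1)).
Numerically q_2/q_1 = 1.293312, so q_1* = 210/(21.2 + 9.8·1.293312) = 6.1994.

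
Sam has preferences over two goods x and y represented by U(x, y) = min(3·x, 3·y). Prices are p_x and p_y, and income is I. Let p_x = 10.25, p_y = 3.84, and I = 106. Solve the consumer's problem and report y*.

With perfect complements, no substitution: consume in ratio x:y = 3:3.
Budget: p_x·x + p_y·x = I, so (3·p_x + 3·p_y)·x = 3·I.
Demand: x*(p_x,p_y,I) = 3·I/(3·p_x + 3·p_y), y* = 3·I/(3·p_x + 3·p_y).
Here 3·10.25 + 3·3.84 = 42.27, giving y* = 7.5231.

y* = 7.5231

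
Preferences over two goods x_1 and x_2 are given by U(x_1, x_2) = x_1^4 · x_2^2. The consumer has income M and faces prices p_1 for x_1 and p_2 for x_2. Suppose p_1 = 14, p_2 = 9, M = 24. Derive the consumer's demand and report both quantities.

MU_x_1/MU_x_2 = (4·x_2)/(2·x_1); tangency sets this equal to p_1/p_2.
Rearranging, p_2·x_2 = (1/2)·p_1·x_1. Substituting into the budget gives p_1·x_1·(1 + (1/2)) = M.
Demand: x_1*(p_1,p_2,M) = 2/3·M/p_1 and x_2* = 1/3·M/p_2.
At p_1=14, p_2=9, M=24: x_1* = 2/3·24/14 = 1.1429, x_2* = 0.8889.

x_1* = 1.1429, x_2* = 0.8889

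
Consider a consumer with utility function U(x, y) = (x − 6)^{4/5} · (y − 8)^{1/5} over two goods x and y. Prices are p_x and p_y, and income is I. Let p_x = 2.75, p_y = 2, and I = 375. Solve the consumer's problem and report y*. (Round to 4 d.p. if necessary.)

Discretionary income = 375 − 6·2.75 − 8·2 = 342.5; y* = 8 + 0.2·342.5/2 = 42.25.

y* = 42.25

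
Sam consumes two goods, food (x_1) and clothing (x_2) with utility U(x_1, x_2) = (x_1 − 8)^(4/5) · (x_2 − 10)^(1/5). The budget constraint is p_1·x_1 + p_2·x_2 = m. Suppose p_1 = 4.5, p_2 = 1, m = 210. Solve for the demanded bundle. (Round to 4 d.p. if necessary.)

x_1* = 37.1556, x_2* = 42.8

Discretionary income = 210 − 8·4.5 − 10·1 = 164; x_1* = 8 + 0.8·164/4.5 = 37.1556; x_2* = 10 + 0.2·164/1 = 42.8.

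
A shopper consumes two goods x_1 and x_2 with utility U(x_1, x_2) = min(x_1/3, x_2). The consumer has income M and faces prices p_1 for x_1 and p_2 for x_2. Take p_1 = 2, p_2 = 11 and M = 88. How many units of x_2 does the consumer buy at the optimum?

Leontief preferences: the optimum is at the kink where x_1/3 = x_2/1, i.e. x_2 = (1/3)·x_1.
Budget: p_1·x_1 + p_2·(1/3)·x_1 = M, so (3·p_1 + p_2)·x_1 = 3·M.
Demand: x_1*(p_1,p_2,M) = 3·M/(3·p_1 + p_2), x_2* = M/(3·p_1 + p_2).
Here 3·2 + 11 = 17, giving x_2* = 5.1765.

x_2* = 5.1765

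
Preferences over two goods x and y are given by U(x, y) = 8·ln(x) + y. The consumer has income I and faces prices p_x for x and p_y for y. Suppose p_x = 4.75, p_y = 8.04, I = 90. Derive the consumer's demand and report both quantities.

x* = 13.5411, y* = 3.194

MU_x = 8/x, MU_y = 1. Tangency: 8/x = p_x/p_y.
So x*(p_x,p_y) = 8·p_y/p_x, independent of income; and y* = (I − 8·p_y)/p_y.
At the given prices: x* = 8·8.04/4.75 = 13.5411, and y* = 3.194.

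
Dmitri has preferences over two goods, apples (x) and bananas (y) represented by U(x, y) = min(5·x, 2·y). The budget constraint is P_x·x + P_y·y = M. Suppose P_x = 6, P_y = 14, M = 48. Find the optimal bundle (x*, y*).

Leontief preferences: the optimum is at the kink where x/2 = y/5, i.e. y = (5/2)·x.
Budget: P_x·x + P_y·(5/2)·x = M, so (2·P_x + 5·P_y)·x = 2·M.
Demand: x*(P_x,P_y,M) = 2·M/(2·P_x + 5·P_y), y* = 5·M/(2·P_x + 5·P_y).
Here 2·6 + 5·14 = 82, giving x* = 1.1707 and y* = 2.9268.

x* = 1.1707, y* = 2.9268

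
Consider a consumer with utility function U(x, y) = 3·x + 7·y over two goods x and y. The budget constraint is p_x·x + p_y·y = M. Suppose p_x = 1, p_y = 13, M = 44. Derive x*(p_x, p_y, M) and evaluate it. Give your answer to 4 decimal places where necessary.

Perfect substitutes: compare marginal utility per dollar. 3/p_x vs 7/p_y → 3 vs 0.5385.
x gives more utility per dollar, so spend all income on x: x* = M/p_x, y* = 0.
Numerically: x* = 44, y* = 0.

x* = 44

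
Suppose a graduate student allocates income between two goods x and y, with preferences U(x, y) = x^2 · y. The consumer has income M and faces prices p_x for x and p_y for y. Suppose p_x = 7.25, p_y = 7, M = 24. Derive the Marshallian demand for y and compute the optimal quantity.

MU_x/MU_y = (2·y)/(x); tangency sets this equal to p_x/p_y.
So 2·p_y·y = p_x·x; combined with the budget, a share 2/3 of income goes to x.
Demand: x*(p_x,p_y,M) = 2/3·M/p_x and y* = 1/3·M/p_y.
At p_x=7.25, p_y=7, M=24: y* = 1/3·24/7 = 1.1429.

y* = 1.1429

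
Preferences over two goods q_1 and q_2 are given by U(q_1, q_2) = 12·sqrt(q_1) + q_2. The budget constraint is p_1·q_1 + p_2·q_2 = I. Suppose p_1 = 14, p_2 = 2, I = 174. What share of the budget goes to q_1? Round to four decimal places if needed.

Utility is quasi-linear in q_2; the FOC for q_1 is 6/√q_1 = p_1/p_2.
Solve: √q_1 = 6·p_2/p_1, so q_1*(p_1,p_2) = (6·p_2/p_1)², and q_2* = (I − p_1·q_1*)/p_2.
Plugging in: q_1* = (6·2/14)² = 0.7347, q_2* = 81.8571.
Expenditure on q_1: 14·0.7347 = 10.2857; share = 0.0591.

share on q_1 = 0.0591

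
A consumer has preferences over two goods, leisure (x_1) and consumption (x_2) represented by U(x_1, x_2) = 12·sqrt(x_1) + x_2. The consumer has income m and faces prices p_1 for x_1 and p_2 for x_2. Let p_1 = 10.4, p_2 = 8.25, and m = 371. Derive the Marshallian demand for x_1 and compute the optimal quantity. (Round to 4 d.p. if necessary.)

Utility is quasi-linear in x_2; the FOC for x_1 is 6/√x_1 = p_1/p_2.
Solve: √x_1 = 6·p_2/p_1, so x_1*(p_1,p_2) = (6·p_2/p_1)², and x_2* = (m − p_1·x_1*)/p_2.
Plugging in: x_1* = (6·8.25/10.4)² = 22.6539.

x_1* = 22.6539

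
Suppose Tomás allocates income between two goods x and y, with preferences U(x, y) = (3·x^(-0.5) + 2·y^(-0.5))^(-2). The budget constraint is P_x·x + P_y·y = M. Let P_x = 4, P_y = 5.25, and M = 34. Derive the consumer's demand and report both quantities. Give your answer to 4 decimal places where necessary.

x* = 4.6308, y* = 2.948

From the CES first-order condition, (3/2)·(y/x)^(1.5) = P_x/P_y.
Hence y/x = ((2/3)·P_x/P_y)^(1/(1.5)), i.e. raised to the 2/3 power.
Substitute y = (y/x)·x into the budget: x* = M/(P_x + P_y·(y/x)).
Numerically y/x = 0.636609, so x* = 34/(4 + 5.25·0.636609) = 4.6308 and y* = 0.636609·4.6308 = 2.948.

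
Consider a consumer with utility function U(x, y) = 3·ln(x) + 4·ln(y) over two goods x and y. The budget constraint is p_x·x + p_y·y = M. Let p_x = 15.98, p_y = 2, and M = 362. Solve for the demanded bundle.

x* = 9.7086, y* = 103.4286

Tangency: MRS = (3/4)·y/x = p_x/p_y.
So 3·p_y·y = 4·p_x·x; combined with the budget, a share 3/7 of income goes to x.
Demand: x*(p_x,p_y,M) = 3/7·M/p_x and y* = 4/7·M/p_y.
At p_x=15.98, p_y=2, M=362: x* = 3/7·362/15.98 = 9.7086, y* = 103.4286.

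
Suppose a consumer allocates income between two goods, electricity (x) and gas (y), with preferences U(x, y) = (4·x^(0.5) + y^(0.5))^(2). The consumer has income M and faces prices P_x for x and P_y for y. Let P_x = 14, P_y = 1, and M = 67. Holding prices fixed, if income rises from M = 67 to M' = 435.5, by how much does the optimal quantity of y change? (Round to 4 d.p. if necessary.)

Δy* = 171.9667

From the CES first-order condition, 4·(y/x)^(0.5) = P_x/P_y.
Solve for the ratio: y/x = [(1/4)·P_x/P_y]^(2).
With the ratio pinned down, the budget gives x* = M/(P_x + P_y·(y/x)) and y* = (y/x)·x*.
Numerically y/x = 12.25, so x* = 67/(14 + 1·12.25) = 2.5524 and y* = 12.25·2.5524 = 31.2667.
At M' = 435.5: y* = 203.2333. Change: 203.2333 − 31.2667 = 171.9667.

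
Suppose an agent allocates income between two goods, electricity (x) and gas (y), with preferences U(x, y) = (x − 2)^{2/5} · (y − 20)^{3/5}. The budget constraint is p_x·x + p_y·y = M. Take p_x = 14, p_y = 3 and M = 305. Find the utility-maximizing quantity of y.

Let x' = x−2, y' = y−20. MRS = (2/3)·y'/x' = p_x/p_y.
After buying the subsistence bundle (2, 20), a share 0.4 of the remaining income goes to x: x* = 2 + 0.4·(M − 2p_x − 20p_y)/p_x.
Discretionary income = 305 − 2·14 − 20·3 = 217; y* = 20 + 0.6·217/3 = 63.4.

y* = 63.4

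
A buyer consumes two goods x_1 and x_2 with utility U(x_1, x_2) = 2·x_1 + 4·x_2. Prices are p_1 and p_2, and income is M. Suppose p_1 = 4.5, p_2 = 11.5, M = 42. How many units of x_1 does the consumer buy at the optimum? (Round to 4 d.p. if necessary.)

Linear utility — the consumer picks whichever good has higher MU/price: 2/4.5 = 0.4444 vs 4/11.5 = 0.3478.
x_1 gives more utility per dollar, so spend all income on x_1: x_1* = M/p_1, x_2* = 0.
Numerically: x_1* = 9.3333, x_2* = 0.

x_1* = 9.3333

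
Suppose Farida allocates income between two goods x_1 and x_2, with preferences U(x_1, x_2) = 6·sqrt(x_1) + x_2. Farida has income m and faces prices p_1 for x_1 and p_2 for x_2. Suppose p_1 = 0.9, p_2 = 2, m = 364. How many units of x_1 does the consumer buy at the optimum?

Set MRS = p_1/p_2: 3·x_1^(−1/2) = p_1/p_2.
Solve: √x_1 = 3·p_2/p_1, so x_1*(p_1,p_2) = (3·p_2/p_1)², and x_2* = (m − p_1·x_1*)/p_2.
Plugging in: x_1* = (3·2/0.9)² = 44.4444.

x_1* = 44.4444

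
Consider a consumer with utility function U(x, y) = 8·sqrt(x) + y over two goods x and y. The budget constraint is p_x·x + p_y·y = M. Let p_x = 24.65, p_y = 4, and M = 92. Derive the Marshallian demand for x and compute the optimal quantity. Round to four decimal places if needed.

x* = 0.4213

Utility is quasi-linear in y; the FOC for x is 4/√x = p_x/p_y.
Solve: √x = 4·p_y/p_x, so x*(p_x,p_y) = (4·p_y/p_x)², and y* = (M − p_x·x*)/p_y.
Plugging in: x* = (4·4/24.65)² = 0.4213.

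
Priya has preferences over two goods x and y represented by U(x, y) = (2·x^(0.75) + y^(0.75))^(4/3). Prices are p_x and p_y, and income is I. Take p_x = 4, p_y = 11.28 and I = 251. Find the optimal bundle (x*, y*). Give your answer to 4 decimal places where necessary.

x* = 62.5756, y* = 0.0618

Substitute y = (y/x)·x into the budget: x* = I/(p_x + p_y·(y/x)).
Numerically y/x = 0.000988, so x* = 251/(4 + 11.28·0.000988) = 62.5756 and y* = 0.000988·62.5756 = 0.0618.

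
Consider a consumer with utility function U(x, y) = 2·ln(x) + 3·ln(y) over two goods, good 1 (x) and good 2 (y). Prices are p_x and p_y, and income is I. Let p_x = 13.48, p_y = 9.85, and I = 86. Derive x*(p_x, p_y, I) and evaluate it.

x* = 2.5519

MU_x/MU_y = (2·y)/(3·x); tangency sets this equal to p_x/p_y.
So 2·p_y·y = 3·p_x·x; combined with the budget, a share 0.4 of income goes to x.
Demand: x*(p_x,p_y,I) = 0.4·I/p_x and y* = 0.6·I/p_y.
At p_x=13.48, p_y=9.85, I=86: x* = 0.4·86/13.48 = 2.5519.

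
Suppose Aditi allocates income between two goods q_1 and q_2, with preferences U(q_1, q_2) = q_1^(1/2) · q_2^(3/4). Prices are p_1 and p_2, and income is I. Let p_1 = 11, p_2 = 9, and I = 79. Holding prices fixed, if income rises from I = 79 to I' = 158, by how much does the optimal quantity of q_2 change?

Tangency: MRS = (2/3)·q_2/q_1 = p_1/p_2.
So 0.5·p_2·q_2 = 0.75·p_1·q_1; combined with the budget, a share 0.4 of income goes to q_1.
Demand: q_1*(p_1,p_2,I) = 0.4·I/p_1 and q_2* = 0.6·I/p_2.
At p_1=11, p_2=9, I=79: q_2* = 0.6·79/9 = 5.2667.
At I' = 158: q_2* = 10.5333. Change: 10.5333 − 5.2667 = 5.2667.

Δq_2* = 5.2667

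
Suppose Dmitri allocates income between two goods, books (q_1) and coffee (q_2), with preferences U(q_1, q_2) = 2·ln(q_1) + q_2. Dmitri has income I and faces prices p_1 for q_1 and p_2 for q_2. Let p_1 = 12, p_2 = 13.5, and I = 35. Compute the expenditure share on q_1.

MU_q_1 = 2/q_1, MU_q_2 = 1. Tangency: 2/q_1 = p_1/p_2.
So q_1*(p_1,p_2) = 2·p_2/p_1, independent of income; and q_2* = (I − 2·p_2)/p_2.
At the given prices: q_1* = 2·13.5/12 = 2.25, and q_2* = 0.5926.
Expenditure on q_1: 12·2.25 = 27; share = 0.7714.

share on q_1 = 0.7714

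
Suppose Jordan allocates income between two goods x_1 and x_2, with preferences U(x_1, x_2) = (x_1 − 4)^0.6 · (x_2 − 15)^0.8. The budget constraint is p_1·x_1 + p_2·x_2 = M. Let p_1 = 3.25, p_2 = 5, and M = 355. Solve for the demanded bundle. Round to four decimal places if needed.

x_1* = 39.2088, x_2* = 45.5143

Let x_1' = x_1−4, x_2' = x_2−15. MRS = (3/4)·x_2'/x_1' = p_1/p_2.
After buying the subsistence bundle (4, 15), a share 3/7 of the remaining income goes to x_1: x_1* = 4 + 3/7·(M − 4p_1 − 15p_2)/p_1.
Discretionary income = 355 − 4·3.25 − 15·5 = 267; x_1* = 4 + 3/7·267/3.25 = 39.2088; x_2* = 15 + 4/7·267/5 = 45.5143.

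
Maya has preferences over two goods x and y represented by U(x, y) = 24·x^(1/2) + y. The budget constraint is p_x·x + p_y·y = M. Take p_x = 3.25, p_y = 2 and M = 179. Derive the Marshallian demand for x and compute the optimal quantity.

Solve: √x = 12·p_y/p_x, so x*(p_x,p_y) = (12·p_y/p_x)², and y* = (M − p_x·x*)/p_y.
Plugging in: x* = (12·2/3.25)² = 54.5325.

x* = 54.5325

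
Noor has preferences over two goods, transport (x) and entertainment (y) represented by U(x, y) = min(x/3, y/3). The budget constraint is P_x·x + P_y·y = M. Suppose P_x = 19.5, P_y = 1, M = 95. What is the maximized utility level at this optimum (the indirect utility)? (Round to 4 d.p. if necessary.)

V = 1.5447

Leontief preferences: the optimum is at the kink where x/3 = y/3, i.e. y = x.
Budget: P_x·x + P_y·x = M, so (3·P_x + 3·P_y)·x = 3·M.
Demand: x*(P_x,P_y,M) = 3·M/(3·P_x + 3·P_y), y* = 3·M/(3·P_x + 3·P_y).
Here 3·19.5 + 3·1 = 61.5, giving x* = 4.6341 and y* = 4.6341.
Utility at the optimum: U(4.6341, 4.6341) = 1.5447.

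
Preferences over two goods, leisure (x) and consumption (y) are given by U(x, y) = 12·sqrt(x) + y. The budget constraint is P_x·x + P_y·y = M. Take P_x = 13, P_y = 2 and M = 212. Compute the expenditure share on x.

Utility is quasi-linear in y; the FOC for x is 6/√x = P_x/P_y.
Solve: √x = 6·P_y/P_x, so x*(P_x,P_y) = (6·P_y/P_x)², and y* = (M − P_x·x*)/P_y.
Plugging in: x* = (6·2/13)² = 0.8521, y* = 100.4615.
Expenditure on x: 13·0.8521 = 11.0769; share = 0.0522.

share on x = 0.0522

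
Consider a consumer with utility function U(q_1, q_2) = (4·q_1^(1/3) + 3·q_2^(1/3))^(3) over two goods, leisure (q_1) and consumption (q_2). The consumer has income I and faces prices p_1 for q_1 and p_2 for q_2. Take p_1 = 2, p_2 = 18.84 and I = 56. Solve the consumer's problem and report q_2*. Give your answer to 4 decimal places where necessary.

q_2* = 0.5192

Substitute q_2 = (q_2/q_1)·q_1 into the budget: q_1* = I/(p_1 + p_2·(q_2/q_1)).
Numerically q_2/q_1 = 0.022465, so q_1* = 56/(2 + 18.84·0.022465) = 23.1095 and q_2* = 0.022465·23.1095 = 0.5192.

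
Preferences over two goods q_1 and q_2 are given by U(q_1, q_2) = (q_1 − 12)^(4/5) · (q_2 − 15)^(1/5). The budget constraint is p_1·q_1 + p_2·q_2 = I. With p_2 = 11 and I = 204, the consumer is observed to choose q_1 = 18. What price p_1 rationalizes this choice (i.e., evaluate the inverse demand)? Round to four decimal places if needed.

p_1 = 2

MRS = 4·(q_2−15)/(q_1−12). Tangency with p_1/p_2 gives q_2−15 = (1/4)·(p_1/p_2)·(q_1−12).
Substituting into the budget: q_1* = 12 + 0.8·(I − 12·p_1 − 15·p_2)/p_1, and q_2* = 15 + 0.2·(…)/p_2.
Set q_1* = 18 in the demand function and solve for p_1: p_1 = 2.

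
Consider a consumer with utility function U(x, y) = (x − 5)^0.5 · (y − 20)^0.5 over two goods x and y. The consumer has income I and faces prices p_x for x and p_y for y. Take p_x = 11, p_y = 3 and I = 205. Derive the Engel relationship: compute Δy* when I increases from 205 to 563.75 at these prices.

Δy* = 59.7917

Let x' = x−5, y' = y−20. MRS = y'/x' = p_x/p_y.
Substituting into the budget: x* = 5 + 0.5·(I − 5·p_x − 20·p_y)/p_x, and y* = 20 + 0.5·(…)/p_y.
Discretionary income = 205 − 5·11 − 20·3 = 90; y* = 20 + 0.5·90/3 = 35.
At I' = 563.75: y* = 94.7917. Change: 94.7917 − 35 = 59.7917.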